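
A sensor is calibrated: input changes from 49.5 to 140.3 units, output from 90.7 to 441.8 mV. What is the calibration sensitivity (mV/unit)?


Sensitivity = (y2 - y1) / (x2 - x1).
S = (441.8 - 90.7) / (140.3 - 49.5)
S = 351.1 / 90.8
S = 3.8667 mV/unit

3.8667 mV/unit


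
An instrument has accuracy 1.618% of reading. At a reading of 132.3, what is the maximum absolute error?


Absolute error = (accuracy% / 100) * reading.
Error = (1.618 / 100) * 132.3
Error = 0.01618 * 132.3
Error = 2.1406

2.1406


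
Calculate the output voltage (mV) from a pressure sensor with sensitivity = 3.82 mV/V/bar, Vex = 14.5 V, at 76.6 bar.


Output = sensitivity * Vex * P.
Vout = 3.82 * 14.5 * 76.6
Vout = 55.39 * 76.6
Vout = 4242.87 mV

4242.87 mV


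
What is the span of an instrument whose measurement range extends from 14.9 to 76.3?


Span = upper range - lower range.
Span = 76.3 - (14.9)
Span = 61.4

61.4


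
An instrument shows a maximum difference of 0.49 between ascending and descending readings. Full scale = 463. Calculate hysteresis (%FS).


Hysteresis = (max difference / full scale) * 100%.
H = (0.49 / 463) * 100
H = 0.106 %FS

0.106 %FS


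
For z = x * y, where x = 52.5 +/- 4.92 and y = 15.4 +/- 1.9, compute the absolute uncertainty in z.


For a product z = x*y, the relative uncertainty is:
uz/z = sqrt((ux/x)^2 + (uy/y)^2)
Relative uncertainties: ux/x = 4.92/52.5 = 0.093714
uy/y = 1.9/15.4 = 0.123377
z = 52.5 * 15.4 = 808.5
uz = 808.5 * sqrt(0.093714^2 + 0.123377^2) = 125.263

125.263


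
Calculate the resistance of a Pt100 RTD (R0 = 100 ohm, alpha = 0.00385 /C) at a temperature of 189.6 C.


The RTD equation: Rt = R0 * (1 + alpha * T).
Rt = 100 * (1 + 0.00385 * 189.6)
Rt = 100 * (1 + 0.72996)
Rt = 100 * 1.72996
Rt = 172.996 ohm

172.996 ohm


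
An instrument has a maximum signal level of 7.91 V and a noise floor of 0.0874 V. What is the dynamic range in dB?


Dynamic range = 20 * log10(Vmax / Vnoise).
DR = 20 * log10(7.91 / 0.0874)
DR = 20 * log10(90.5)
DR = 39.13 dB

39.13 dB


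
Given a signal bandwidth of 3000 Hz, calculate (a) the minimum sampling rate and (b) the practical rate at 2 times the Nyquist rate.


By Nyquist theorem, fs_min = 2 * fmax.
fs_min = 2 * 3000 = 6000 Hz
Practical rate = 2 * fs_min = 2 * 6000 = 12000 Hz

fs_min = 6000 Hz, fs_practical = 12000 Hz


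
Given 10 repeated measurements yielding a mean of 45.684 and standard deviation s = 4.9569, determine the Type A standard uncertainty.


The standard uncertainty for Type A evaluation is u = s / sqrt(n).
u = 4.9569 / sqrt(10)
u = 4.9569 / 3.1623
u = 1.5675

1.5675


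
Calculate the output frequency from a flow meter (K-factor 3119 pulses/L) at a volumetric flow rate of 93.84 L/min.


Frequency = K * Q / 60 (converting L/min to L/s).
f = 3119 * 93.84 / 60
f = 292686.96 / 60
f = 4878.12 Hz

4878.12 Hz


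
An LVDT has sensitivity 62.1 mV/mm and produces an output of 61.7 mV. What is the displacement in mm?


Displacement = Vout / sensitivity.
d = 61.7 / 62.1
d = 0.994 mm

0.994 mm


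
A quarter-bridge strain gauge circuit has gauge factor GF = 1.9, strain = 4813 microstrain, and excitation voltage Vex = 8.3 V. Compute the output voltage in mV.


Quarter bridge output: Vout = (GF * epsilon * Vex) / 4.
Vout = (1.9 * 4813e-6 * 8.3) / 4
Vout = 0.07590101 / 4 V
Vout = 0.01897525 V = 18.9753 mV

18.9753 mV


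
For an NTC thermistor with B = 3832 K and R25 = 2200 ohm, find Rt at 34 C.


NTC thermistor equation: Rt = R25 * exp(B * (1/T - 1/T25)).
T in Kelvin: 307.15 K, T25 = 298.15 K
1/T - 1/T25 = 1/307.15 - 1/298.15 = -9.828e-05
B * (1/T - 1/T25) = 3832 * -9.828e-05 = -0.3766
Rt = 2200 * exp(-0.3766) = 1509.6 ohm

1509.6 ohm


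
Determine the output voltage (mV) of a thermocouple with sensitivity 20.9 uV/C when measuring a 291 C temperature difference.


The thermocouple output V = sensitivity * dT.
V = 20.9 uV/C * 291 C
V = 6081.9 uV
V = 6.082 mV

6.082 mV


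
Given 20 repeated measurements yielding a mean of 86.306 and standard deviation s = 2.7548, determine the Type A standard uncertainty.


The standard uncertainty for Type A evaluation is u = s / sqrt(n).
u = 2.7548 / sqrt(20)
u = 2.7548 / 4.4721
u = 0.616

0.616


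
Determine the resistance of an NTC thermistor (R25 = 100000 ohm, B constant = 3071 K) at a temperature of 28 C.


NTC thermistor equation: Rt = R25 * exp(B * (1/T - 1/T25)).
T in Kelvin: 301.15 K, T25 = 298.15 K
1/T - 1/T25 = 1/301.15 - 1/298.15 = -3.341e-05
B * (1/T - 1/T25) = 3071 * -3.341e-05 = -0.1026
Rt = 100000 * exp(-0.1026) = 90248.0 ohm

90248.0 ohm


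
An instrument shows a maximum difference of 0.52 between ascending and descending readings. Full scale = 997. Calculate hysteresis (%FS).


Hysteresis = (max difference / full scale) * 100%.
H = (0.52 / 997) * 100
H = 0.052 %FS

0.052 %FS


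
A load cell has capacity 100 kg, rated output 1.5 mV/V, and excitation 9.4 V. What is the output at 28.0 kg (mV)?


Vout = rated_output * Vex * (load / capacity).
Vout = 1.5 * 9.4 * (28.0 / 100)
Vout = 1.5 * 9.4 * 0.28
Vout = 3.948 mV

3.948 mV


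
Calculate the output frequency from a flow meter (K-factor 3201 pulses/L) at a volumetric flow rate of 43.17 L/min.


Frequency = K * Q / 60 (converting L/min to L/s).
f = 3201 * 43.17 / 60
f = 138187.17 / 60
f = 2303.12 Hz

2303.12 Hz


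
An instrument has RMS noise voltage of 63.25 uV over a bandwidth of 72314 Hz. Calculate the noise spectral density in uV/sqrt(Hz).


Noise spectral density = Vrms / sqrt(BW).
NSD = 63.25 / sqrt(72314)
NSD = 63.25 / 268.9126
NSD = 0.2352 uV/sqrt(Hz)

0.2352 uV/sqrt(Hz)


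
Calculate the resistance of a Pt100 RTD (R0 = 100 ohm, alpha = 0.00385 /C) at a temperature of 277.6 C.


The RTD equation: Rt = R0 * (1 + alpha * T).
Rt = 100 * (1 + 0.00385 * 277.6)
Rt = 100 * (1 + 1.06876)
Rt = 100 * 2.06876
Rt = 206.876 ohm

206.876 ohm


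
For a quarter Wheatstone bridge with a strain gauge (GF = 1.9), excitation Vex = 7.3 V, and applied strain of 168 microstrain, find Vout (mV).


Quarter bridge output: Vout = (GF * epsilon * Vex) / 4.
Vout = (1.9 * 168e-6 * 7.3) / 4
Vout = 0.00233016 / 4 V
Vout = 0.00058254 V = 0.5825 mV

0.5825 mV


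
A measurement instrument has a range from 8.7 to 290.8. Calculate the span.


Span = upper range - lower range.
Span = 290.8 - (8.7)
Span = 282.1

282.1


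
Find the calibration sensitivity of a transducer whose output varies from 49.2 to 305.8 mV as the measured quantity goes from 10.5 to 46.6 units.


Sensitivity = (y2 - y1) / (x2 - x1).
S = (305.8 - 49.2) / (46.6 - 10.5)
S = 256.6 / 36.1
S = 7.108 mV/unit

7.108 mV/unit


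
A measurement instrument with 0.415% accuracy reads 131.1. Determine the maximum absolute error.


Absolute error = (accuracy% / 100) * reading.
Error = (0.415 / 100) * 131.1
Error = 0.00415 * 131.1
Error = 0.5441

0.5441


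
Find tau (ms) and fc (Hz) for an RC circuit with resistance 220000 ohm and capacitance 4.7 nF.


Time constant: tau = R * C.
tau = 220000 * 4.70e-09 = 0.001034 s
tau = 1.034 ms
Cutoff frequency: fc = 1 / (2*pi*R*C).
fc = 1 / (2*pi*0.001034) = 153.92 Hz

tau = 1.034 ms, fc = 153.92 Hz


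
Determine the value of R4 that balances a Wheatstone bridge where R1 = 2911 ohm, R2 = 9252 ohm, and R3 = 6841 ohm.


At balance: R1*R4 = R2*R3, so R4 = R2*R3/R1.
R4 = 9252 * 6841 / 2911
R4 = 63292932 / 2911
R4 = 21742.68 ohm

21742.68 ohm


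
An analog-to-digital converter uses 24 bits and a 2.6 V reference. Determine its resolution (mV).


The resolution (LSB) of an ADC is Vref / 2^n.
LSB = 2.6 / 2^24
LSB = 2.6 / 16777216
LSB = 1.5e-07 V = 0.00015497 mV

0.00015497 mV


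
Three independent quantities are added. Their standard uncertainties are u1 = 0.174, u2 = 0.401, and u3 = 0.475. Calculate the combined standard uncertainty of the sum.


For a sum of independent quantities, uc = sqrt(u1^2 + u2^2 + u3^2).
uc = sqrt(0.174^2 + 0.401^2 + 0.475^2)
uc = sqrt(0.030276 + 0.160801 + 0.225625)
uc = 0.6455

0.6455


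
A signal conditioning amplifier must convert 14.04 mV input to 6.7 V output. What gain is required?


Gain = Vout / Vin (converting to same units).
G = 6.7 V / 14.04 mV
G = 6700.0 mV / 14.04 mV
G = 477.21

477.21


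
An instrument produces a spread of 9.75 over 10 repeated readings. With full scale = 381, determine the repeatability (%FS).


Repeatability = (spread / full scale) * 100%.
R = (9.75 / 381) * 100
R = 2.559 %FS

2.559 %FS


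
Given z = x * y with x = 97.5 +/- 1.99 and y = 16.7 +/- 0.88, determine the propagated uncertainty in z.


For a product z = x*y, the relative uncertainty is:
uz/z = sqrt((ux/x)^2 + (uy/y)^2)
Relative uncertainties: ux/x = 1.99/97.5 = 0.02041
uy/y = 0.88/16.7 = 0.052695
z = 97.5 * 16.7 = 1628.2
uz = 1628.2 * sqrt(0.02041^2 + 0.052695^2) = 92.011

92.011


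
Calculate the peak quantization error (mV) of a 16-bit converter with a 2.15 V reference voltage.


The maximum quantization error is +/- LSB/2.
LSB = Vref / 2^n = 2.15 / 65536 = 3.281e-05 V
Max error = LSB / 2 = 3.281e-05 / 2 = 1.64e-05 V
Max error = 0.0164 mV

0.0164 mV


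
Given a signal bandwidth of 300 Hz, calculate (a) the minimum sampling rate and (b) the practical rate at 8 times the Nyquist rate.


By Nyquist theorem, fs_min = 2 * fmax.
fs_min = 2 * 300 = 600 Hz
Practical rate = 8 * fs_min = 8 * 600 = 4800 Hz

fs_min = 600 Hz, fs_practical = 4800 Hz


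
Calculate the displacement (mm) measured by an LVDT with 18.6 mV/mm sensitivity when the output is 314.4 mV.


Displacement = Vout / sensitivity.
d = 314.4 / 18.6
d = 16.903 mm

16.903 mm


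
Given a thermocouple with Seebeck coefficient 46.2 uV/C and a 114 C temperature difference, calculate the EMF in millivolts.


The thermocouple output V = sensitivity * dT.
V = 46.2 uV/C * 114 C
V = 5266.8 uV
V = 5.267 mV

5.267 mV


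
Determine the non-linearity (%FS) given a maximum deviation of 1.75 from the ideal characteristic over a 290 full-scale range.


Linearity error = (max deviation / full scale) * 100%.
Linearity = (1.75 / 290) * 100
Linearity = 0.603 %FS

0.603 %FS


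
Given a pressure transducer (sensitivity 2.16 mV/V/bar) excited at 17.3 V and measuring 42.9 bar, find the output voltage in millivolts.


Output = sensitivity * Vex * P.
Vout = 2.16 * 17.3 * 42.9
Vout = 37.368 * 42.9
Vout = 1603.09 mV

1603.09 mV


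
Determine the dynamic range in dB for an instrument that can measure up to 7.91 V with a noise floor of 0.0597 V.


Dynamic range = 20 * log10(Vmax / Vnoise).
DR = 20 * log10(7.91 / 0.0597)
DR = 20 * log10(132.5)
DR = 42.44 dB

42.44 dB


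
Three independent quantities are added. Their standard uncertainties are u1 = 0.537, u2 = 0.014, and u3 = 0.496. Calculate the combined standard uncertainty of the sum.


For a sum of independent quantities, uc = sqrt(u1^2 + u2^2 + u3^2).
uc = sqrt(0.537^2 + 0.014^2 + 0.496^2)
uc = sqrt(0.288369 + 0.000196 + 0.246016)
uc = 0.7312

0.7312


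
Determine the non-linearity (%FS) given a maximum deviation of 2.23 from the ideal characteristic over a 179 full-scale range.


Linearity error = (max deviation / full scale) * 100%.
Linearity = (2.23 / 179) * 100
Linearity = 1.246 %FS

1.246 %FS


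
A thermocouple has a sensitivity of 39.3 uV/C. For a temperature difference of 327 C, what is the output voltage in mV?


The thermocouple output V = sensitivity * dT.
V = 39.3 uV/C * 327 C
V = 12851.1 uV
V = 12.851 mV

12.851 mV


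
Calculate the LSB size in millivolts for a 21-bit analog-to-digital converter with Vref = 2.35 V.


The resolution (LSB) of an ADC is Vref / 2^n.
LSB = 2.35 / 2^21
LSB = 2.35 / 2097152
LSB = 1.12e-06 V = 0.00112057 mV

0.00112057 mV


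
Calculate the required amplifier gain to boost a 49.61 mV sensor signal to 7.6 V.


Gain = Vout / Vin (converting to same units).
G = 7.6 V / 49.61 mV
G = 7600.0 mV / 49.61 mV
G = 153.19

153.19


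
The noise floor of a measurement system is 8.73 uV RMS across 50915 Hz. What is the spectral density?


Noise spectral density = Vrms / sqrt(BW).
NSD = 8.73 / sqrt(50915)
NSD = 8.73 / 225.6435
NSD = 0.0387 uV/sqrt(Hz)

0.0387 uV/sqrt(Hz)


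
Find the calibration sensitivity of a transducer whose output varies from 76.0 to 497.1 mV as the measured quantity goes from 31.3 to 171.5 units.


Sensitivity = (y2 - y1) / (x2 - x1).
S = (497.1 - 76.0) / (171.5 - 31.3)
S = 421.1 / 140.2
S = 3.0036 mV/unit

3.0036 mV/unit


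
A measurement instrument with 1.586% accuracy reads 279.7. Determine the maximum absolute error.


Absolute error = (accuracy% / 100) * reading.
Error = (1.586 / 100) * 279.7
Error = 0.01586 * 279.7
Error = 4.436

4.436


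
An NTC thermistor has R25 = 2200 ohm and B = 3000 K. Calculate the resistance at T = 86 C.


NTC thermistor equation: Rt = R25 * exp(B * (1/T - 1/T25)).
T in Kelvin: 359.15 K, T25 = 298.15 K
1/T - 1/T25 = 1/359.15 - 1/298.15 = -0.00056966
B * (1/T - 1/T25) = 3000 * -0.00056966 = -1.709
Rt = 2200 * exp(-1.709) = 398.3 ohm

398.3 ohm


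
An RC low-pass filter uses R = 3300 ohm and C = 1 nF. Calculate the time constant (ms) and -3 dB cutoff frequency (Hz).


Time constant: tau = R * C.
tau = 3300 * 1.00e-09 = 3.3e-06 s
tau = 0.0033 ms
Cutoff frequency: fc = 1 / (2*pi*R*C).
fc = 1 / (2*pi*3.3e-06) = 48228.77 Hz

tau = 0.0033 ms, fc = 48228.77 Hz


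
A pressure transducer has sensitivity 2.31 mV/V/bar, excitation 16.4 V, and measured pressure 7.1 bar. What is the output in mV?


Output = sensitivity * Vex * P.
Vout = 2.31 * 16.4 * 7.1
Vout = 37.884 * 7.1
Vout = 268.98 mV

268.98 mV


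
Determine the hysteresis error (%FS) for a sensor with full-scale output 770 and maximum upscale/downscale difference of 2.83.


Hysteresis = (max difference / full scale) * 100%.
H = (2.83 / 770) * 100
H = 0.368 %FS

0.368 %FS


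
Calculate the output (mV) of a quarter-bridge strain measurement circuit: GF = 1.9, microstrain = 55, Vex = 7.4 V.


Quarter bridge output: Vout = (GF * epsilon * Vex) / 4.
Vout = (1.9 * 55e-6 * 7.4) / 4
Vout = 0.0007733 / 4 V
Vout = 0.00019332 V = 0.1933 mV

0.1933 mV


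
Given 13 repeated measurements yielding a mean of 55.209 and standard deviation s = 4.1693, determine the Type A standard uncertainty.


The standard uncertainty for Type A evaluation is u = s / sqrt(n).
u = 4.1693 / sqrt(13)
u = 4.1693 / 3.6056
u = 1.1564

1.1564


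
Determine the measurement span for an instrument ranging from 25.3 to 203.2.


Span = upper range - lower range.
Span = 203.2 - (25.3)
Span = 177.9

177.9


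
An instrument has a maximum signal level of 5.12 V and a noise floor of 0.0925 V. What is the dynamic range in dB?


Dynamic range = 20 * log10(Vmax / Vnoise).
DR = 20 * log10(5.12 / 0.0925)
DR = 20 * log10(55.35)
DR = 34.86 dB

34.86 dB


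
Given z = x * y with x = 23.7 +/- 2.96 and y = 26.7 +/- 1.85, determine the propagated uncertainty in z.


For a product z = x*y, the relative uncertainty is:
uz/z = sqrt((ux/x)^2 + (uy/y)^2)
Relative uncertainties: ux/x = 2.96/23.7 = 0.124895
uy/y = 1.85/26.7 = 0.069288
z = 23.7 * 26.7 = 632.8
uz = 632.8 * sqrt(0.124895^2 + 0.069288^2) = 90.379

90.379


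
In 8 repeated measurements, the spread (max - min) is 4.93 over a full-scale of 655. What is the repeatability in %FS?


Repeatability = (spread / full scale) * 100%.
R = (4.93 / 655) * 100
R = 0.753 %FS

0.753 %FS


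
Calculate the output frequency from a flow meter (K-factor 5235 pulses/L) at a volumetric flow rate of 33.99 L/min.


Frequency = K * Q / 60 (converting L/min to L/s).
f = 5235 * 33.99 / 60
f = 177937.65 / 60
f = 2965.63 Hz

2965.63 Hz


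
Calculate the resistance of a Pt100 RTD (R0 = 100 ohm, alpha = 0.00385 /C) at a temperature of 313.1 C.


The RTD equation: Rt = R0 * (1 + alpha * T).
Rt = 100 * (1 + 0.00385 * 313.1)
Rt = 100 * (1 + 1.205435)
Rt = 100 * 2.205435
Rt = 220.543 ohm

220.543 ohm


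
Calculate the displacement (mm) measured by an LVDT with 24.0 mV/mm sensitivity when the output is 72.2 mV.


Displacement = Vout / sensitivity.
d = 72.2 / 24.0
d = 3.008 mm

3.008 mm


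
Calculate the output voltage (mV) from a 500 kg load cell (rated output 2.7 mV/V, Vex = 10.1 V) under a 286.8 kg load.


Vout = rated_output * Vex * (load / capacity).
Vout = 2.7 * 10.1 * (286.8 / 500)
Vout = 2.7 * 10.1 * 0.5736
Vout = 15.642 mV

15.642 mV


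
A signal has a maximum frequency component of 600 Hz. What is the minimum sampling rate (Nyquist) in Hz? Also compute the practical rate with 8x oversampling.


By Nyquist theorem, fs_min = 2 * fmax.
fs_min = 2 * 600 = 1200 Hz
Practical rate = 8 * fs_min = 8 * 1200 = 9600 Hz

fs_min = 1200 Hz, fs_practical = 9600 Hz


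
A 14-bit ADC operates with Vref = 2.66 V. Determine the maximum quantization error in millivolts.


The maximum quantization error is +/- LSB/2.
LSB = Vref / 2^n = 2.66 / 16384 = 0.00016235 V
Max error = LSB / 2 = 0.00016235 / 2 = 8.118e-05 V
Max error = 0.0812 mV

0.0812 mV


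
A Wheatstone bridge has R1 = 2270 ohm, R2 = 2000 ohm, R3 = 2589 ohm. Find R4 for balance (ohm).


At balance: R1*R4 = R2*R3, so R4 = R2*R3/R1.
R4 = 2000 * 2589 / 2270
R4 = 5178000 / 2270
R4 = 2281.06 ohm

2281.06 ohm


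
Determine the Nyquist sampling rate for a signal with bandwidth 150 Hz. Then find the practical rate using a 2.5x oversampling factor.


By Nyquist theorem, fs_min = 2 * fmax.
fs_min = 2 * 150 = 300 Hz
Practical rate = 2.5 * fs_min = 2.5 * 300 = 750 Hz

fs_min = 300 Hz, fs_practical = 750 Hz


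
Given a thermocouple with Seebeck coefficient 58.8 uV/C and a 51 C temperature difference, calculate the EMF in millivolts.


The thermocouple output V = sensitivity * dT.
V = 58.8 uV/C * 51 C
V = 2998.8 uV
V = 2.999 mV

2.999 mV


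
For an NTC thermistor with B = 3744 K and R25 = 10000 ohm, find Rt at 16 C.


NTC thermistor equation: Rt = R25 * exp(B * (1/T - 1/T25)).
T in Kelvin: 289.15 K, T25 = 298.15 K
1/T - 1/T25 = 1/289.15 - 1/298.15 = 0.0001044
B * (1/T - 1/T25) = 3744 * 0.0001044 = 0.3909
Rt = 10000 * exp(0.3909) = 14782.5 ohm

14782.5 ohm


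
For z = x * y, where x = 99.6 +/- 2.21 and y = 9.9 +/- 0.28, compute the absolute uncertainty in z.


For a product z = x*y, the relative uncertainty is:
uz/z = sqrt((ux/x)^2 + (uy/y)^2)
Relative uncertainties: ux/x = 2.21/99.6 = 0.022189
uy/y = 0.28/9.9 = 0.028283
z = 99.6 * 9.9 = 986.0
uz = 986.0 * sqrt(0.022189^2 + 0.028283^2) = 35.446

35.446


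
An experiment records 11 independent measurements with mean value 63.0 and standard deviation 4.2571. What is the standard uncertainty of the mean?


The standard uncertainty for Type A evaluation is u = s / sqrt(n).
u = 4.2571 / sqrt(11)
u = 4.2571 / 3.3166
u = 1.2836

1.2836


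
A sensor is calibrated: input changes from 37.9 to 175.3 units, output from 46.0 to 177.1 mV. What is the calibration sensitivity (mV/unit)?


Sensitivity = (y2 - y1) / (x2 - x1).
S = (177.1 - 46.0) / (175.3 - 37.9)
S = 131.1 / 137.4
S = 0.9541 mV/unit

0.9541 mV/unit


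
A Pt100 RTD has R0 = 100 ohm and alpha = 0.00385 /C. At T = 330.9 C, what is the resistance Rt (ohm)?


The RTD equation: Rt = R0 * (1 + alpha * T).
Rt = 100 * (1 + 0.00385 * 330.9)
Rt = 100 * (1 + 1.273965)
Rt = 100 * 2.273965
Rt = 227.397 ohm

227.397 ohm


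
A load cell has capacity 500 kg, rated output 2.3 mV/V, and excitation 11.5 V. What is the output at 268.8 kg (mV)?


Vout = rated_output * Vex * (load / capacity).
Vout = 2.3 * 11.5 * (268.8 / 500)
Vout = 2.3 * 11.5 * 0.5376
Vout = 14.22 mV

14.22 mV


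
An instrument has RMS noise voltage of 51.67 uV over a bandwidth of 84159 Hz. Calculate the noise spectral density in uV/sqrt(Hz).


Noise spectral density = Vrms / sqrt(BW).
NSD = 51.67 / sqrt(84159)
NSD = 51.67 / 290.1017
NSD = 0.1781 uV/sqrt(Hz)

0.1781 uV/sqrt(Hz)


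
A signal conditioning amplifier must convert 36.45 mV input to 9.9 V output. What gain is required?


Gain = Vout / Vin (converting to same units).
G = 9.9 V / 36.45 mV
G = 9900.0 mV / 36.45 mV
G = 271.6

271.6


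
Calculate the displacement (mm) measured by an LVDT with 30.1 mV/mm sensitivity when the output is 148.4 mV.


Displacement = Vout / sensitivity.
d = 148.4 / 30.1
d = 4.93 mm

4.93 mm


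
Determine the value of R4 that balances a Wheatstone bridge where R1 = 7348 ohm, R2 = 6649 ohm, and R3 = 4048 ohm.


At balance: R1*R4 = R2*R3, so R4 = R2*R3/R1.
R4 = 6649 * 4048 / 7348
R4 = 26915152 / 7348
R4 = 3662.92 ohm

3662.92 ohm


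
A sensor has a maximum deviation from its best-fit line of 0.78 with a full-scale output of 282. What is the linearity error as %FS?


Linearity error = (max deviation / full scale) * 100%.
Linearity = (0.78 / 282) * 100
Linearity = 0.277 %FS

0.277 %FS


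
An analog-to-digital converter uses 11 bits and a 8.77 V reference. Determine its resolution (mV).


The resolution (LSB) of an ADC is Vref / 2^n.
LSB = 8.77 / 2^11
LSB = 8.77 / 2048
LSB = 0.00428223 V = 4.28222656 mV

4.28222656 mV


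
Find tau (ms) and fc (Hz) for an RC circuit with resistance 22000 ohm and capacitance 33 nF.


Time constant: tau = R * C.
tau = 22000 * 3.30e-08 = 0.000726 s
tau = 0.726 ms
Cutoff frequency: fc = 1 / (2*pi*R*C).
fc = 1 / (2*pi*0.000726) = 219.22 Hz

tau = 0.726 ms, fc = 219.22 Hz


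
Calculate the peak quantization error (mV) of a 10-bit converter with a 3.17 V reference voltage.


The maximum quantization error is +/- LSB/2.
LSB = Vref / 2^n = 3.17 / 1024 = 0.0030957 V
Max error = LSB / 2 = 0.0030957 / 2 = 0.00154785 V
Max error = 1.5479 mV

1.5479 mV


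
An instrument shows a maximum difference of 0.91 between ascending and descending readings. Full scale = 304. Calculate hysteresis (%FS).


Hysteresis = (max difference / full scale) * 100%.
H = (0.91 / 304) * 100
H = 0.299 %FS

0.299 %FS


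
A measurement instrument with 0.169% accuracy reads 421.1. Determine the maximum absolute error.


Absolute error = (accuracy% / 100) * reading.
Error = (0.169 / 100) * 421.1
Error = 0.00169 * 421.1
Error = 0.7117

0.7117


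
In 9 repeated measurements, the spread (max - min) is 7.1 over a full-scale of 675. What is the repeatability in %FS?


Repeatability = (spread / full scale) * 100%.
R = (7.1 / 675) * 100
R = 1.052 %FS

1.052 %FS


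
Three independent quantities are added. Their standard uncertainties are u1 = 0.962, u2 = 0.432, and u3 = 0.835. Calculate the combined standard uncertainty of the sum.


For a sum of independent quantities, uc = sqrt(u1^2 + u2^2 + u3^2).
uc = sqrt(0.962^2 + 0.432^2 + 0.835^2)
uc = sqrt(0.925444 + 0.186624 + 0.697225)
uc = 1.3451

1.3451


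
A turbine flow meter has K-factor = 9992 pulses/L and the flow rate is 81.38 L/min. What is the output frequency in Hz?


Frequency = K * Q / 60 (converting L/min to L/s).
f = 9992 * 81.38 / 60
f = 813148.96 / 60
f = 13552.48 Hz

13552.48 Hz


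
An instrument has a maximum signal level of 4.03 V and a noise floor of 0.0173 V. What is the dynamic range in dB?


Dynamic range = 20 * log10(Vmax / Vnoise).
DR = 20 * log10(4.03 / 0.0173)
DR = 20 * log10(232.95)
DR = 47.35 dB

47.35 dB


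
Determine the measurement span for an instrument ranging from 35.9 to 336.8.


Span = upper range - lower range.
Span = 336.8 - (35.9)
Span = 300.9

300.9


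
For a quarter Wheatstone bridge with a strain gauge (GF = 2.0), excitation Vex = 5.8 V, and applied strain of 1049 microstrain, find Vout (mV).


Quarter bridge output: Vout = (GF * epsilon * Vex) / 4.
Vout = (2.0 * 1049e-6 * 5.8) / 4
Vout = 0.0121684 / 4 V
Vout = 0.0030421 V = 3.0421 mV

3.0421 mV


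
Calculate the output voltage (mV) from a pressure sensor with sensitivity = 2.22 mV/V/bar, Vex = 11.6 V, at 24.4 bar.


Output = sensitivity * Vex * P.
Vout = 2.22 * 11.6 * 24.4
Vout = 25.752 * 24.4
Vout = 628.35 mV

628.35 mV


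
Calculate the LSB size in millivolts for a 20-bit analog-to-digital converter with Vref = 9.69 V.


The resolution (LSB) of an ADC is Vref / 2^n.
LSB = 9.69 / 2^20
LSB = 9.69 / 1048576
LSB = 9.24e-06 V = 0.0092411 mV

0.0092411 mV


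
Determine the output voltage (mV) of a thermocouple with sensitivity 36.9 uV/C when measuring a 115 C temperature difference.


The thermocouple output V = sensitivity * dT.
V = 36.9 uV/C * 115 C
V = 4243.5 uV
V = 4.244 mV

4.244 mV


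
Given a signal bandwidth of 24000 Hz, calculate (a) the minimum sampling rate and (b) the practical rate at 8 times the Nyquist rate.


By Nyquist theorem, fs_min = 2 * fmax.
fs_min = 2 * 24000 = 48000 Hz
Practical rate = 8 * fs_min = 8 * 48000 = 384000 Hz

fs_min = 48000 Hz, fs_practical = 384000 Hz


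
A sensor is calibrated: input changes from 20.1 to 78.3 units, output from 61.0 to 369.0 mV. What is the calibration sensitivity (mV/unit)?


Sensitivity = (y2 - y1) / (x2 - x1).
S = (369.0 - 61.0) / (78.3 - 20.1)
S = 308.0 / 58.2
S = 5.2921 mV/unit

5.2921 mV/unit


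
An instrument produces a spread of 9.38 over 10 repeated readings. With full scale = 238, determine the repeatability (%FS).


Repeatability = (spread / full scale) * 100%.
R = (9.38 / 238) * 100
R = 3.941 %FS

3.941 %FS


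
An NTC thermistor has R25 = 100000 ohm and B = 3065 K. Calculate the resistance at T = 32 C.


NTC thermistor equation: Rt = R25 * exp(B * (1/T - 1/T25)).
T in Kelvin: 305.15 K, T25 = 298.15 K
1/T - 1/T25 = 1/305.15 - 1/298.15 = -7.694e-05
B * (1/T - 1/T25) = 3065 * -7.694e-05 = -0.2358
Rt = 100000 * exp(-0.2358) = 78992.3 ohm

78992.3 ohm


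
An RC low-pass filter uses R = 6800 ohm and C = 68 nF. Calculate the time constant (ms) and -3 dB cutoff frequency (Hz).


Time constant: tau = R * C.
tau = 6800 * 6.80e-08 = 0.0004624 s
tau = 0.4624 ms
Cutoff frequency: fc = 1 / (2*pi*R*C).
fc = 1 / (2*pi*0.0004624) = 344.19 Hz

tau = 0.4624 ms, fc = 344.19 Hz


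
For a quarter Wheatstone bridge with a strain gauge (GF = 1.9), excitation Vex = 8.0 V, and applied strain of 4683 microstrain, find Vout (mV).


Quarter bridge output: Vout = (GF * epsilon * Vex) / 4.
Vout = (1.9 * 4683e-6 * 8.0) / 4
Vout = 0.0711816 / 4 V
Vout = 0.0177954 V = 17.7954 mV

17.7954 mV


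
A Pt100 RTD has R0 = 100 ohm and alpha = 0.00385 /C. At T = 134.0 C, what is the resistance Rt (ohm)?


The RTD equation: Rt = R0 * (1 + alpha * T).
Rt = 100 * (1 + 0.00385 * 134.0)
Rt = 100 * (1 + 0.5159)
Rt = 100 * 1.5159
Rt = 151.59 ohm

151.59 ohm


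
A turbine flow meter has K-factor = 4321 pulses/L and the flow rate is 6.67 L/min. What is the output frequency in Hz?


Frequency = K * Q / 60 (converting L/min to L/s).
f = 4321 * 6.67 / 60
f = 28821.07 / 60
f = 480.35 Hz

480.35 Hz


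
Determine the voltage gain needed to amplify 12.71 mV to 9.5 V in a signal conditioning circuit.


Gain = Vout / Vin (converting to same units).
G = 9.5 V / 12.71 mV
G = 9500.0 mV / 12.71 mV
G = 747.44

747.44


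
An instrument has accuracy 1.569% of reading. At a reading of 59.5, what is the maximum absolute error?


Absolute error = (accuracy% / 100) * reading.
Error = (1.569 / 100) * 59.5
Error = 0.01569 * 59.5
Error = 0.9336

0.9336


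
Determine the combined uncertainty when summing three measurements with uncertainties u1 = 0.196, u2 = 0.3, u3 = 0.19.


For a sum of independent quantities, uc = sqrt(u1^2 + u2^2 + u3^2).
uc = sqrt(0.196^2 + 0.3^2 + 0.19^2)
uc = sqrt(0.038416 + 0.09 + 0.0361)
uc = 0.4056

0.4056


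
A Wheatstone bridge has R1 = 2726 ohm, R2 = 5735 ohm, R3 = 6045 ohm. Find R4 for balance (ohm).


At balance: R1*R4 = R2*R3, so R4 = R2*R3/R1.
R4 = 5735 * 6045 / 2726
R4 = 34668075 / 2726
R4 = 12717.56 ohm

12717.56 ohm


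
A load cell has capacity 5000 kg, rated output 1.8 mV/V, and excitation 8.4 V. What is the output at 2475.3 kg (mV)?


Vout = rated_output * Vex * (load / capacity).
Vout = 1.8 * 8.4 * (2475.3 / 5000)
Vout = 1.8 * 8.4 * 0.49506
Vout = 7.485 mV

7.485 mV


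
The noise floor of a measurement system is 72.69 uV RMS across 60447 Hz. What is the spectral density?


Noise spectral density = Vrms / sqrt(BW).
NSD = 72.69 / sqrt(60447)
NSD = 72.69 / 245.8597
NSD = 0.2957 uV/sqrt(Hz)

0.2957 uV/sqrt(Hz)


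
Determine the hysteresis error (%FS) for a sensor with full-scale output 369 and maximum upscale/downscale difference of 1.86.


Hysteresis = (max difference / full scale) * 100%.
H = (1.86 / 369) * 100
H = 0.504 %FS

0.504 %FS


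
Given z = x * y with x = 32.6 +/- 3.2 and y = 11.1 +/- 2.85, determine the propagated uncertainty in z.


For a product z = x*y, the relative uncertainty is:
uz/z = sqrt((ux/x)^2 + (uy/y)^2)
Relative uncertainties: ux/x = 3.2/32.6 = 0.09816
uy/y = 2.85/11.1 = 0.256757
z = 32.6 * 11.1 = 361.9
uz = 361.9 * sqrt(0.09816^2 + 0.256757^2) = 99.468

99.468


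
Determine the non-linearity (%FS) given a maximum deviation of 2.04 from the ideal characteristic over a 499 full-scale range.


Linearity error = (max deviation / full scale) * 100%.
Linearity = (2.04 / 499) * 100
Linearity = 0.409 %FS

0.409 %FS


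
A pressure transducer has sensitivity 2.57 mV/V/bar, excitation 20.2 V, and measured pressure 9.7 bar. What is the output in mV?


Output = sensitivity * Vex * P.
Vout = 2.57 * 20.2 * 9.7
Vout = 51.914 * 9.7
Vout = 503.57 mV

503.57 mV


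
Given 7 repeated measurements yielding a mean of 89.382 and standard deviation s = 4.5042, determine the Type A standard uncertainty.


The standard uncertainty for Type A evaluation is u = s / sqrt(n).
u = 4.5042 / sqrt(7)
u = 4.5042 / 2.6458
u = 1.7024

1.7024


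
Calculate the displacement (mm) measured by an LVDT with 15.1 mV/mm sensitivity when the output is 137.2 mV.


Displacement = Vout / sensitivity.
d = 137.2 / 15.1
d = 9.086 mm

9.086 mm


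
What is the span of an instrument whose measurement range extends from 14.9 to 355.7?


Span = upper range - lower range.
Span = 355.7 - (14.9)
Span = 340.8

340.8


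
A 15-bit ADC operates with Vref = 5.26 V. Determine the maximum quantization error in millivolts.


The maximum quantization error is +/- LSB/2.
LSB = Vref / 2^n = 5.26 / 32768 = 0.00016052 V
Max error = LSB / 2 = 0.00016052 / 2 = 8.026e-05 V
Max error = 0.0803 mV

0.0803 mV


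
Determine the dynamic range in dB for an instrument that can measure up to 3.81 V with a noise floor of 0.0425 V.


Dynamic range = 20 * log10(Vmax / Vnoise).
DR = 20 * log10(3.81 / 0.0425)
DR = 20 * log10(89.65)
DR = 39.05 dB

39.05 dB


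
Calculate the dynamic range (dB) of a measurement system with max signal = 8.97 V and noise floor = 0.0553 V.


Dynamic range = 20 * log10(Vmax / Vnoise).
DR = 20 * log10(8.97 / 0.0553)
DR = 20 * log10(162.21)
DR = 44.2 dB

44.2 dB


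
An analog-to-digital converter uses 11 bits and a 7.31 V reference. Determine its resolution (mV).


The resolution (LSB) of an ADC is Vref / 2^n.
LSB = 7.31 / 2^11
LSB = 7.31 / 2048
LSB = 0.00356934 V = 3.56933594 mV

3.56933594 mV


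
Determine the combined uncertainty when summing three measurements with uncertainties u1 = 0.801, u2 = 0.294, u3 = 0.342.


For a sum of independent quantities, uc = sqrt(u1^2 + u2^2 + u3^2).
uc = sqrt(0.801^2 + 0.294^2 + 0.342^2)
uc = sqrt(0.641601 + 0.086436 + 0.116964)
uc = 0.9192

0.9192


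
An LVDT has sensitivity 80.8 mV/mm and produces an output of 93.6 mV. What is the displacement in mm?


Displacement = Vout / sensitivity.
d = 93.6 / 80.8
d = 1.158 mm

1.158 mm


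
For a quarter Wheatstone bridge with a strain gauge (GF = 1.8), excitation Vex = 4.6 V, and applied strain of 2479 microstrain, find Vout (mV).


Quarter bridge output: Vout = (GF * epsilon * Vex) / 4.
Vout = (1.8 * 2479e-6 * 4.6) / 4
Vout = 0.02052612 / 4 V
Vout = 0.00513153 V = 5.1315 mV

5.1315 mV


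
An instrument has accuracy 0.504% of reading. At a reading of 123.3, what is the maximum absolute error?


Absolute error = (accuracy% / 100) * reading.
Error = (0.504 / 100) * 123.3
Error = 0.00504 * 123.3
Error = 0.6214

0.6214


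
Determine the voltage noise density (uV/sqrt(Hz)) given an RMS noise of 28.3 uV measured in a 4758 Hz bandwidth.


Noise spectral density = Vrms / sqrt(BW).
NSD = 28.3 / sqrt(4758)
NSD = 28.3 / 68.9783
NSD = 0.4103 uV/sqrt(Hz)

0.4103 uV/sqrt(Hz)


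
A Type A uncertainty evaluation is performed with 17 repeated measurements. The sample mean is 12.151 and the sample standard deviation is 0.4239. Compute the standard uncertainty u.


The standard uncertainty for Type A evaluation is u = s / sqrt(n).
u = 0.4239 / sqrt(17)
u = 0.4239 / 4.1231
u = 0.1028

0.1028


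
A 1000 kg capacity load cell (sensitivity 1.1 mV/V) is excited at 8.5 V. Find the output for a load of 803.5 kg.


Vout = rated_output * Vex * (load / capacity).
Vout = 1.1 * 8.5 * (803.5 / 1000)
Vout = 1.1 * 8.5 * 0.8035
Vout = 7.513 mV

7.513 mV


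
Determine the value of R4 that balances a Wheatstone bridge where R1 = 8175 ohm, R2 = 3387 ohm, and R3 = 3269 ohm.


At balance: R1*R4 = R2*R3, so R4 = R2*R3/R1.
R4 = 3387 * 3269 / 8175
R4 = 11072103 / 8175
R4 = 1354.39 ohm

1354.39 ohm


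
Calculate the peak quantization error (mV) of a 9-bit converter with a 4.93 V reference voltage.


The maximum quantization error is +/- LSB/2.
LSB = Vref / 2^n = 4.93 / 512 = 0.00962891 V
Max error = LSB / 2 = 0.00962891 / 2 = 0.00481445 V
Max error = 4.8145 mV

4.8145 mV


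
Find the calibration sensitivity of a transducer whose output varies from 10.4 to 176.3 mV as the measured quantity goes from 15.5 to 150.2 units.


Sensitivity = (y2 - y1) / (x2 - x1).
S = (176.3 - 10.4) / (150.2 - 15.5)
S = 165.9 / 134.7
S = 1.2316 mV/unit

1.2316 mV/unit


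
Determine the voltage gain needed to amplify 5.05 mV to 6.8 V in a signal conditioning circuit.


Gain = Vout / Vin (converting to same units).
G = 6.8 V / 5.05 mV
G = 6800.0 mV / 5.05 mV
G = 1346.53

1346.53


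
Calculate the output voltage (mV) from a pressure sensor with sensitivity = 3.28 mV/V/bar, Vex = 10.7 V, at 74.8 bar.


Output = sensitivity * Vex * P.
Vout = 3.28 * 10.7 * 74.8
Vout = 35.096 * 74.8
Vout = 2625.18 mV

2625.18 mV


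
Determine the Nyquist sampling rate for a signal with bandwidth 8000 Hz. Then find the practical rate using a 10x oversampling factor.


By Nyquist theorem, fs_min = 2 * fmax.
fs_min = 2 * 8000 = 16000 Hz
Practical rate = 10 * fs_min = 10 * 16000 = 160000 Hz

fs_min = 16000 Hz, fs_practical = 160000 Hz


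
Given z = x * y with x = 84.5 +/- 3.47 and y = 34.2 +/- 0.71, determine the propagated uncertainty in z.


For a product z = x*y, the relative uncertainty is:
uz/z = sqrt((ux/x)^2 + (uy/y)^2)
Relative uncertainties: ux/x = 3.47/84.5 = 0.041065
uy/y = 0.71/34.2 = 0.02076
z = 84.5 * 34.2 = 2889.9
uz = 2889.9 * sqrt(0.041065^2 + 0.02076^2) = 132.977

132.977


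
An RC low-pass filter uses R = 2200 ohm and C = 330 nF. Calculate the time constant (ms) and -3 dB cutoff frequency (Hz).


Time constant: tau = R * C.
tau = 2200 * 3.30e-07 = 0.000726 s
tau = 0.726 ms
Cutoff frequency: fc = 1 / (2*pi*R*C).
fc = 1 / (2*pi*0.000726) = 219.22 Hz

tau = 0.726 ms, fc = 219.22 Hz


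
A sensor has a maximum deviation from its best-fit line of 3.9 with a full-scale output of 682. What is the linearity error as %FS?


Linearity error = (max deviation / full scale) * 100%.
Linearity = (3.9 / 682) * 100
Linearity = 0.572 %FS

0.572 %FS


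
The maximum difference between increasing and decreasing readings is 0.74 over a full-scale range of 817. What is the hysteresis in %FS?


Hysteresis = (max difference / full scale) * 100%.
H = (0.74 / 817) * 100
H = 0.091 %FS

0.091 %FS


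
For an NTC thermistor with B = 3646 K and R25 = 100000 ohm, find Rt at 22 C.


NTC thermistor equation: Rt = R25 * exp(B * (1/T - 1/T25)).
T in Kelvin: 295.15 K, T25 = 298.15 K
1/T - 1/T25 = 1/295.15 - 1/298.15 = 3.409e-05
B * (1/T - 1/T25) = 3646 * 3.409e-05 = 0.1243
Rt = 100000 * exp(0.1243) = 113235.2 ohm

113235.2 ohm


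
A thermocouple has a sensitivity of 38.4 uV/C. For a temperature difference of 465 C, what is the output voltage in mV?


The thermocouple output V = sensitivity * dT.
V = 38.4 uV/C * 465 C
V = 17856.0 uV
V = 17.856 mV

17.856 mV


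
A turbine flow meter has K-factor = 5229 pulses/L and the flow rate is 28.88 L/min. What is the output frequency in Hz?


Frequency = K * Q / 60 (converting L/min to L/s).
f = 5229 * 28.88 / 60
f = 151013.52 / 60
f = 2516.89 Hz

2516.89 Hz


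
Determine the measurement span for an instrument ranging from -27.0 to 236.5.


Span = upper range - lower range.
Span = 236.5 - (-27.0)
Span = 263.5

263.5


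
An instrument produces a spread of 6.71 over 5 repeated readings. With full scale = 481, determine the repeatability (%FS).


Repeatability = (spread / full scale) * 100%.
R = (6.71 / 481) * 100
R = 1.395 %FS

1.395 %FS


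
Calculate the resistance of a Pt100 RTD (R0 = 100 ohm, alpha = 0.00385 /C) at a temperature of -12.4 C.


The RTD equation: Rt = R0 * (1 + alpha * T).
Rt = 100 * (1 + 0.00385 * -12.4)
Rt = 100 * (1 + -0.04774)
Rt = 100 * 0.95226
Rt = 95.226 ohm

95.226 ohm


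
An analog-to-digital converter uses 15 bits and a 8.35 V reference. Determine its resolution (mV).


The resolution (LSB) of an ADC is Vref / 2^n.
LSB = 8.35 / 2^15
LSB = 8.35 / 32768
LSB = 0.00025482 V = 0.25482178 mV

0.25482178 mV


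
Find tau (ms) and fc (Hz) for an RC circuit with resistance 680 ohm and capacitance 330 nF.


Time constant: tau = R * C.
tau = 680 * 3.30e-07 = 0.0002244 s
tau = 0.2244 ms
Cutoff frequency: fc = 1 / (2*pi*R*C).
fc = 1 / (2*pi*0.0002244) = 709.25 Hz

tau = 0.2244 ms, fc = 709.25 Hz


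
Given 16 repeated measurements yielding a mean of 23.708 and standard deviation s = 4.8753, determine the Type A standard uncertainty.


The standard uncertainty for Type A evaluation is u = s / sqrt(n).
u = 4.8753 / sqrt(16)
u = 4.8753 / 4.0
u = 1.2188

1.2188


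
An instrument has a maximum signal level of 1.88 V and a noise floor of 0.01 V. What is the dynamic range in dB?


Dynamic range = 20 * log10(Vmax / Vnoise).
DR = 20 * log10(1.88 / 0.01)
DR = 20 * log10(188.0)
DR = 45.48 dB

45.48 dB


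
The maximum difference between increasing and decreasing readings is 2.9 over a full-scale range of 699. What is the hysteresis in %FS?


Hysteresis = (max difference / full scale) * 100%.
H = (2.9 / 699) * 100
H = 0.415 %FS

0.415 %FS


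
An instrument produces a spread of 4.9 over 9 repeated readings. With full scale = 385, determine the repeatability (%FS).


Repeatability = (spread / full scale) * 100%.
R = (4.9 / 385) * 100
R = 1.273 %FS

1.273 %FS


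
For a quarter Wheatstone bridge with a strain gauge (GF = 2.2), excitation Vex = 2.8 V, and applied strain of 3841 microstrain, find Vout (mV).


Quarter bridge output: Vout = (GF * epsilon * Vex) / 4.
Vout = (2.2 * 3841e-6 * 2.8) / 4
Vout = 0.02366056 / 4 V
Vout = 0.00591514 V = 5.9151 mV

5.9151 mV


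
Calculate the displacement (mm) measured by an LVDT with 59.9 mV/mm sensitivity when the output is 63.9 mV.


Displacement = Vout / sensitivity.
d = 63.9 / 59.9
d = 1.067 mm

1.067 mm


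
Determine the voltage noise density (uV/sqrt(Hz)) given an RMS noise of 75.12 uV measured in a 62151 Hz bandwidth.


Noise spectral density = Vrms / sqrt(BW).
NSD = 75.12 / sqrt(62151)
NSD = 75.12 / 249.301
NSD = 0.3013 uV/sqrt(Hz)

0.3013 uV/sqrt(Hz)


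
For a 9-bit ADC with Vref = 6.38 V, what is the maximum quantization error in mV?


The maximum quantization error is +/- LSB/2.
LSB = Vref / 2^n = 6.38 / 512 = 0.01246094 V
Max error = LSB / 2 = 0.01246094 / 2 = 0.00623047 V
Max error = 6.2305 mV

6.2305 mV


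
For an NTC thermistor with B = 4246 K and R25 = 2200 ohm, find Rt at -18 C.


NTC thermistor equation: Rt = R25 * exp(B * (1/T - 1/T25)).
T in Kelvin: 255.15 K, T25 = 298.15 K
1/T - 1/T25 = 1/255.15 - 1/298.15 = 0.00056525
B * (1/T - 1/T25) = 4246 * 0.00056525 = 2.4
Rt = 2200 * exp(2.4) = 24251.9 ohm

24251.9 ohm
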